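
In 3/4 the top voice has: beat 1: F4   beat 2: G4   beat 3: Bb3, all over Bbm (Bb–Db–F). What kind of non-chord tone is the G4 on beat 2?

The harmony at that moment is Bb minor triad (Bb, Db, F); G4 is not a chord tone.
It is approached by step up from F4 and left by leap down to Bb3.
Step in, leap out, on a weak beat — an escape tone.

Escape tone.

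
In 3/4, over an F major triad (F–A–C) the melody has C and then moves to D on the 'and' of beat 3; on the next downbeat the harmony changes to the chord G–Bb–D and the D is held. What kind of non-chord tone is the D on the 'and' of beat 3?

Anticipation.

The harmony at that moment is F major triad (F, A, C); D is not a chord tone.
It is approached by step up from C and then sustained as the same pitch into the next harmony.
Arriving early and becoming a chord tone when the harmony changes — an anticipation.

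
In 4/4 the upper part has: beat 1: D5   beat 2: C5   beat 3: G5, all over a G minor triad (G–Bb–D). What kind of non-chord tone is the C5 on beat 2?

The harmony at that moment is G minor triad (G, Bb, D); C5 is not a chord tone.
It is approached by step down from D5 and left by leap up to G5.
Step in, leap out, on a weak beat — an escape tone.

Escape tone.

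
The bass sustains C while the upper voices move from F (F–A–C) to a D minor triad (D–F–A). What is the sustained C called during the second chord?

The harmony at that moment is D minor triad (D, F, A); C is not a chord tone.
It is held over (the same pitch as the preceding C) and then sustained as the same pitch into the next harmony.
Sustained through a change of harmony — a pedal tone.

Pedal tone (pedal point).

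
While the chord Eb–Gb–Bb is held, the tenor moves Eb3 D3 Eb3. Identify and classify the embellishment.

The harmony at that moment is Eb minor triad (Eb, Gb, Bb); D3 is not a chord tone.
It is approached by step down from Eb3 and left by step up to Eb3.
Step away and step back to the same note — a neighbor tone (lower neighbor).

D3 is a neighbor tone.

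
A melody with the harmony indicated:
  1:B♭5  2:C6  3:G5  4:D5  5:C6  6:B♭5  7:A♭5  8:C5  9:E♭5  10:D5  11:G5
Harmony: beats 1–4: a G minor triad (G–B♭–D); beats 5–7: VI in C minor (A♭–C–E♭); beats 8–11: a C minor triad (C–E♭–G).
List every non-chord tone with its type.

C6 (beat 2) — escape tone; B♭5 (beat 6) — passing tone; D5 (beat 10) — escape tone.

The harmony at that moment is G minor triad (G, B♭, D); C6 is not a chord tone.
It is approached by step up from B♭5 and left by leap down to G5.
Step in, leap out — an escape tone.
The harmony at that moment is A♭ major triad (A♭, C, E♭); B♭5 is not a chord tone.
It is approached by step down from C6 and left by step down to A♭5.
Step in, step out in the same direction — a passing tone.
The harmony at that moment is C minor triad (C, E♭, G); D5 is not a chord tone.
It is approached by step down from E♭5 and left by leap up to G5.
Step in, leap out — an escape tone.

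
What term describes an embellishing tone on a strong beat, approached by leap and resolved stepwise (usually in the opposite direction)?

Appoggiatura.

Approach: by leap. Departure: by step. Metric position: strong.
Leap in, step out, in a metrically strong position — an appoggiatura. (It is the mirror image of the escape tone, which steps in and leaps out from a weak position.)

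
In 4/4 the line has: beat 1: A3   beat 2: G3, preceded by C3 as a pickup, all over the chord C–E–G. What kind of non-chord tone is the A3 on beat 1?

Appoggiatura.

The harmony at that moment is C major triad (C, E, G); A3 is not a chord tone.
It is approached by leap up from C3 and left by step down to G3.
Leap in, step out, metrically accented — an appoggiatura.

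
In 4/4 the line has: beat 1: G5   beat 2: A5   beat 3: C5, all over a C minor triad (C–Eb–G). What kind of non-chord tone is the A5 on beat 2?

The harmony at that moment is C minor triad (C, Eb, G); A5 is not a chord tone.
It is approached by step up from G5 and left by leap down to C5.
Step in, leap out, on a weak beat — an escape tone.

Escape tone.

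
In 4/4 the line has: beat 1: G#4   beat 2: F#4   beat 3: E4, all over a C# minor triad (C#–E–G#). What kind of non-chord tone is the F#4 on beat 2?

Passing tone.

The harmony at that moment is C# minor triad (C#, E, G#); F#4 is not a chord tone.
It is approached by step down from G#4 and left by step down to E4.
Step in, step out in the same direction — a passing tone.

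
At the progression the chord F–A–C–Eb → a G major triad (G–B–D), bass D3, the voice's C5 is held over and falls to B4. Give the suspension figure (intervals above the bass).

7–6 suspension.

At the second chord the bass is D3. The suspended C5 lies a seventh above the bass; after resolving down by step to B4, the interval above the bass becomes a sixth.
Suspension figures are named by those two intervals: 7–6.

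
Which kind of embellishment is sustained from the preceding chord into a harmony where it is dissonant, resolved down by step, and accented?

Suspension.

Approach: by preparation — the pitch is first a chord tone, then held (tied or repeated) while the harmony changes under it. Departure: down by step. Metric position: strong.
A prepared dissonance that resolves downward by step — a suspension. (The same figure resolving upward would be a retardation.)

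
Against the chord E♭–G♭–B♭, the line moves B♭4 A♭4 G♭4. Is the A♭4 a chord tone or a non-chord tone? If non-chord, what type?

The harmony at that moment is E♭ minor triad (E♭, G♭, B♭); A♭4 is not a chord tone.
It is approached by step down from B♭4 and left by step down to G♭4.
Step in, step out in the same direction — a passing tone.

Non-chord tone — a passing tone.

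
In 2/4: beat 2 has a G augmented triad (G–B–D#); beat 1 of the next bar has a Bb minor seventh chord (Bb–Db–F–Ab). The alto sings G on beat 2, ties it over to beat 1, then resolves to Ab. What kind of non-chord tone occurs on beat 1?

The harmony at that moment is Bb minor seventh chord (Bb, Db, F, Ab); G is not a chord tone.
It is held over (the same pitch as the preceding G) and left by step up to Ab.
Held over from the previous chord and resolving up by step — a retardation.

Retardation.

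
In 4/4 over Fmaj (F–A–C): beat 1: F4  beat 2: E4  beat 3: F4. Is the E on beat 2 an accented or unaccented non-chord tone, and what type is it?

The harmony at that moment is F major triad (F, A, C); E4 is not a chord tone.
It is approached by step down from F4 and left by step up to F4.
Step away and step back to the same note — a neighbor tone (lower neighbor).
It falls on a weak beat, so it is unaccented.

Unaccented neighbor tone.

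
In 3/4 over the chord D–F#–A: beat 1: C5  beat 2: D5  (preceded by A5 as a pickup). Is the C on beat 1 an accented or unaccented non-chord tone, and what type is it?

The harmony at that moment is D major triad (D, F#, A); C5 is not a chord tone.
It is approached by leap down from A5 and left by step up to D5.
Leap in, step out — an appoggiatura.
It falls on the downbeat, so it is accented.

Accented appoggiatura.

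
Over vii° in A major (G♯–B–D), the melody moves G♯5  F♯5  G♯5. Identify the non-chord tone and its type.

F♯5 is a neighbor tone.

The harmony at that moment is G♯ diminished triad (G♯, B, D); F♯5 is not a chord tone.
It is approached by step down from G♯5 and left by step up to G♯5.
Step away and step back to the same note — a neighbor tone (lower neighbor).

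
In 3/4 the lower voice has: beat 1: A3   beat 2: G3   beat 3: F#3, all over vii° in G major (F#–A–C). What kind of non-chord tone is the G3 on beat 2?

The harmony at that moment is F# diminished triad (F#, A, C); G3 is not a chord tone.
It is approached by step down from A3 and left by step down to F#3.
Step in, step out in the same direction — a passing tone.

Passing tone.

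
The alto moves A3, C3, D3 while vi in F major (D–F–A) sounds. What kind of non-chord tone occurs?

The harmony at that moment is D minor triad (D, F, A); C3 is not a chord tone.
It is approached by leap down from A3 and left by step up to D3.
Leap in, step out — an appoggiatura.

C3 is an appoggiatura.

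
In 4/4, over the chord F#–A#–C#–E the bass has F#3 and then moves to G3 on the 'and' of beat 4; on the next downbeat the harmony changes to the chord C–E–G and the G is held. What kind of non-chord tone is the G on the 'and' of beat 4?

The harmony at that moment is F# dominant seventh chord (F#, A#, C#, E); G3 is not a chord tone.
It is approached by step up from F#3 and then sustained as the same pitch into the next harmony.
Arriving early and becoming a chord tone when the harmony changes — an anticipation.

Anticipation.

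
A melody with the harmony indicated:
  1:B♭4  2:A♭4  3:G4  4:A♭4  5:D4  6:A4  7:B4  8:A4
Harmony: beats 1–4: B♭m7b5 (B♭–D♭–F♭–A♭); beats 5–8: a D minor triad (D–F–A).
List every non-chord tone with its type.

The harmony at that moment is B♭ half-diminished seventh chord (B♭, D♭, F♭, A♭); G4 is not a chord tone.
It is approached by step down from A♭4 and left by step up to A♭4.
Step away and step back to the same note — a neighbor tone (lower neighbor).
The harmony at that moment is D minor triad (D, F, A); B4 is not a chord tone.
It is approached by step up from A4 and left by step down to A4.
Step away and step back to the same note — a neighbor tone (upper neighbor).

G4 (beat 3) — neighbor tone; B4 (beat 7) — neighbor tone.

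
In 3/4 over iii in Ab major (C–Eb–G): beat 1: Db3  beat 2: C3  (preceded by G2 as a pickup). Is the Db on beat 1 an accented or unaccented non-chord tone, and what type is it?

Accented appoggiatura.

The harmony at that moment is C minor triad (C, Eb, G); Db3 is not a chord tone.
It is approached by leap up from G2 and left by step down to C3.
Leap in, step out — an appoggiatura.
It falls on the downbeat, so it is accented.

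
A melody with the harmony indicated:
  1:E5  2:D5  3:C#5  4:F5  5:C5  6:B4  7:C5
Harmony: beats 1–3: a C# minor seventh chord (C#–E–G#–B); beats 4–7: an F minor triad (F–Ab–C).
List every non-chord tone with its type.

D5 (beat 2) — passing tone; B4 (beat 6) — neighbor tone.

The harmony at that moment is C# minor seventh chord (C#, E, G#, B); D5 is not a chord tone.
It is approached by step down from E5 and left by step down to C#5.
Step in, step out in the same direction — a passing tone.
The harmony at that moment is F minor triad (F, Ab, C); B4 is not a chord tone.
It is approached by step down from C5 and left by step up to C5.
Step away and step back to the same note — a neighbor tone (lower neighbor).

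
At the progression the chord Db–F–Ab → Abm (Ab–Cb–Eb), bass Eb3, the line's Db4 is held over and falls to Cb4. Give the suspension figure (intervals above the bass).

At the second chord the bass is Eb3. The suspended Db4 lies a seventh above the bass; after resolving down by step to Cb4, the interval above the bass becomes a sixth.
Suspension figures are named by those two intervals: 7–6.

7–6 suspension.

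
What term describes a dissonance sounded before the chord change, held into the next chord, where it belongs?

Anticipation.

Approach: ahead of the chord change (typically by step), so it is dissonant against the current harmony. Departure: none — the same pitch is restated or held and is a chord tone of the new harmony.
Dissonant first, consonant once the harmony catches up: the note simply arrives early — an anticipation. (The reverse timing, consonant first and dissonant after the change, would be a suspension or retardation.)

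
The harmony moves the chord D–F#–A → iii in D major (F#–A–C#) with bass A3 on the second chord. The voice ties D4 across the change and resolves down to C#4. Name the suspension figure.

At the second chord the bass is A3. The suspended D4 lies a fourth above the bass; after resolving down by step to C#4, the interval above the bass becomes a third.
Suspension figures are named by those two intervals: 4–3.

4–3 suspension.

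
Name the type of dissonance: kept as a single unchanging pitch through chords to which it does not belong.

Approach: none. Departure: none — a single pitch is sustained while the chords change around it, passing through harmonies that do not contain it.
No melodic motion at all; the dissonance is created entirely by the moving harmonies against the stationary note — a pedal tone (pedal point).

Pedal tone.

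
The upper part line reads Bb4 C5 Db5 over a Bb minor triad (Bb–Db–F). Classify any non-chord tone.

C5 is a passing tone.

The harmony at that moment is Bb minor triad (Bb, Db, F); C5 is not a chord tone.
It is approached by step up from Bb4 and left by step up to Db5.
Step in, step out in the same direction — a passing tone.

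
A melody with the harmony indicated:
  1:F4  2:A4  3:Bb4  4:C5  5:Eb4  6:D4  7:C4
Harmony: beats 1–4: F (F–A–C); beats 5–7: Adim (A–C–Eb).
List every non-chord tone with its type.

Bb4 (beat 3) — passing tone; D4 (beat 6) — passing tone.

The harmony at that moment is F major triad (F, A, C); Bb4 is not a chord tone.
It is approached by step up from A4 and left by step up to C5.
Step in, step out in the same direction — a passing tone.
The harmony at that moment is A diminished triad (A, C, Eb); D4 is not a chord tone.
It is approached by step down from Eb4 and left by step down to C4.
Step in, step out in the same direction — a passing tone.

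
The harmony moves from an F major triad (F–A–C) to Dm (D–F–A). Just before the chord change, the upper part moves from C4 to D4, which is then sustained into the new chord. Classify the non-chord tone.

D4 is an anticipation.

The harmony at that moment is F major triad (F, A, C); D4 is not a chord tone.
It is approached by step up from C4 and then sustained as the same pitch into the next harmony.
Arriving early and becoming a chord tone when the harmony changes — an anticipation.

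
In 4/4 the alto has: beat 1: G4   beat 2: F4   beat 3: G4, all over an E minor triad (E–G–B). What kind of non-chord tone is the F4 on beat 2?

Lower neighbor tone.

The harmony at that moment is E minor triad (E, G, B); F4 is not a chord tone.
It is approached by step down from G4 and left by step up to G4.
Step away and step back to the same note — a neighbor tone (lower neighbor).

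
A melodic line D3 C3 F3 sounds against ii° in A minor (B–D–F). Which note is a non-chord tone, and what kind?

The harmony at that moment is B diminished triad (B, D, F); C3 is not a chord tone.
It is approached by step down from D3 and left by leap up to F3.
Step in, leap out — an escape tone.

C3 is an escape tone.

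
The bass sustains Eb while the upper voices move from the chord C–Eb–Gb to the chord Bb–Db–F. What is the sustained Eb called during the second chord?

The harmony at that moment is Bb minor triad (Bb, Db, F); Eb is not a chord tone.
It is held over (the same pitch as the preceding Eb) and then sustained as the same pitch into the next harmony.
Sustained through a change of harmony — a pedal tone.

Pedal tone (pedal point).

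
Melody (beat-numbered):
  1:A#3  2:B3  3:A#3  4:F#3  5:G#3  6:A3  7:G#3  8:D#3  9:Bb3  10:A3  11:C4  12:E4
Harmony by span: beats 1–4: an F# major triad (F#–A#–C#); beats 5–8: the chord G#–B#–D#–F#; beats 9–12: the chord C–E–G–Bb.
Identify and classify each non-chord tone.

B3 (beat 2) — neighbor tone; A3 (beat 6) — neighbor tone; A3 (beat 10) — escape tone.

The harmony at that moment is F# major triad (F#, A#, C#); B3 is not a chord tone.
It is approached by step up from A#3 and left by step down to A#3.
Step away and step back to the same note — a neighbor tone (upper neighbor).
The harmony at that moment is G# dominant seventh chord (G#, B#, D#, F#); A3 is not a chord tone.
It is approached by step up from G#3 and left by step down to G#3.
Step away and step back to the same note — a neighbor tone (upper neighbor).
The harmony at that moment is C dominant seventh chord (C, E, G, Bb); A3 is not a chord tone.
It is approached by step down from Bb3 and left by leap up to C4.
Step in, leap out — an escape tone.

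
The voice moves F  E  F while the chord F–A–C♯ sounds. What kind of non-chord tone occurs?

E is a neighbor tone.

The harmony at that moment is F augmented triad (F, A, C♯); E is not a chord tone.
It is approached by step down from F and left by step up to F.
Step away and step back to the same note — a neighbor tone (lower neighbor).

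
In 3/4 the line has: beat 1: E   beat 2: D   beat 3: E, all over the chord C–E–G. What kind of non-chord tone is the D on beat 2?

Lower neighbor tone.

The harmony at that moment is C major triad (C, E, G); D is not a chord tone.
It is approached by step down from E and left by step up to E.
Step away and step back to the same note — a neighbor tone (lower neighbor).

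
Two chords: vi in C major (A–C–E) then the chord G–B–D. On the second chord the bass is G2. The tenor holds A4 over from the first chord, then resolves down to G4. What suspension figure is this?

At the second chord the bass is G2. The suspended A4 lies a ninth above the bass; after resolving down by step to G4, the interval above the bass becomes an octave.
Suspension figures are named by those two intervals: 9–8.

9–8 suspension.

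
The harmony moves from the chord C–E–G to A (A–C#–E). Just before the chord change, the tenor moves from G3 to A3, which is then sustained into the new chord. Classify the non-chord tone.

The harmony at that moment is C major triad (C, E, G); A3 is not a chord tone.
It is approached by step up from G3 and then sustained as the same pitch into the next harmony.
Arriving early and becoming a chord tone when the harmony changes — an anticipation.

A3 is an anticipation.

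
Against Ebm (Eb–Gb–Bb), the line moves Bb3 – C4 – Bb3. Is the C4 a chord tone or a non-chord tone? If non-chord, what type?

The harmony at that moment is Eb minor triad (Eb, Gb, Bb); C4 is not a chord tone.
It is approached by step up from Bb3 and left by step down to Bb3.
Step away and step back to the same note — a neighbor tone (upper neighbor).

Non-chord tone — a neighbor tone.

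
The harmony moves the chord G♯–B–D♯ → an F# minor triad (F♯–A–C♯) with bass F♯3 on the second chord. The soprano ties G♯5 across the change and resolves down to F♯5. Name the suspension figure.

9–8 suspension.

At the second chord the bass is F♯3. The suspended G♯5 lies a ninth above the bass; after resolving down by step to F♯5, the interval above the bass becomes an octave.
Suspension figures are named by those two intervals: 9–8.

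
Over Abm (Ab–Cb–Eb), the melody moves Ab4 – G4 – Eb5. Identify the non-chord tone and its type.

G4 is an escape tone.

The harmony at that moment is Ab minor triad (Ab, Cb, Eb); G4 is not a chord tone.
It is approached by step down from Ab4 and left by leap up to Eb5.
Step in, leap out — an escape tone.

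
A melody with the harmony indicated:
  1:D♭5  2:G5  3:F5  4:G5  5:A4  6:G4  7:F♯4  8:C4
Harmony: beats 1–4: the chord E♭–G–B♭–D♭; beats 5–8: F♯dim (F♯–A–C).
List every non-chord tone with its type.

F5 (beat 3) — neighbor tone; G4 (beat 6) — passing tone.

The harmony at that moment is E♭ dominant seventh chord (E♭, G, B♭, D♭); F5 is not a chord tone.
It is approached by step down from G5 and left by step up to G5.
Step away and step back to the same note — a neighbor tone (lower neighbor).
The harmony at that moment is F♯ diminished triad (F♯, A, C); G4 is not a chord tone.
It is approached by step down from A4 and left by step down to F♯4.
Step in, step out in the same direction — a passing tone.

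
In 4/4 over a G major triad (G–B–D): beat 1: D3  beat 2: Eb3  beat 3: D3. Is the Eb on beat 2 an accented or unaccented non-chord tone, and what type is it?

The harmony at that moment is G major triad (G, B, D); Eb3 is not a chord tone.
It is approached by step up from D3 and left by step down to D3.
Step away and step back to the same note — a neighbor tone (upper neighbor).
It falls on a weak beat, so it is unaccented.

Unaccented neighbor tone.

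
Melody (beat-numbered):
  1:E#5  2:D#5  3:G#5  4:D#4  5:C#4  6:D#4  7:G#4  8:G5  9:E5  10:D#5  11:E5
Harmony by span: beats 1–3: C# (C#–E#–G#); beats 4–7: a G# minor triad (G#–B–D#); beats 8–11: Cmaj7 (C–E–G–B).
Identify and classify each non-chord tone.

D#5 (beat 2) — escape tone; C#4 (beat 5) — neighbor tone; D#5 (beat 10) — neighbor tone.

The harmony at that moment is C# major triad (C#, E#, G#); D#5 is not a chord tone.
It is approached by step down from E#5 and left by leap up to G#5.
Step in, leap out — an escape tone.
The harmony at that moment is G# minor triad (G#, B, D#); C#4 is not a chord tone.
It is approached by step down from D#4 and left by step up to D#4.
Step away and step back to the same note — a neighbor tone (lower neighbor).
The harmony at that moment is C major seventh chord (C, E, G, B); D#5 is not a chord tone.
It is approached by step down from E5 and left by step up to E5.
Step away and step back to the same note — a neighbor tone (lower neighbor).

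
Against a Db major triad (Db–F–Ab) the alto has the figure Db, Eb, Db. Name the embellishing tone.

The harmony at that moment is Db major triad (Db, F, Ab); Eb is not a chord tone.
It is approached by step up from Db and left by step down to Db.
Step away and step back to the same note — a neighbor tone (upper neighbor).

Eb is a neighbor tone.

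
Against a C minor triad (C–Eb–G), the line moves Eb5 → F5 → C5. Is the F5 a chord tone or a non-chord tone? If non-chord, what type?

Non-chord tone — an escape tone.

The harmony at that moment is C minor triad (C, Eb, G); F5 is not a chord tone.
It is approached by step up from Eb5 and left by leap down to C5.
Step in, leap out — an escape tone.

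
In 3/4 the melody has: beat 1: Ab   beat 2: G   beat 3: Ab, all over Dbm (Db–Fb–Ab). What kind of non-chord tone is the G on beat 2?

Lower neighbor tone.

The harmony at that moment is Db minor triad (Db, Fb, Ab); G is not a chord tone.
It is approached by step down from Ab and left by step up to Ab.
Step away and step back to the same note — a neighbor tone (lower neighbor).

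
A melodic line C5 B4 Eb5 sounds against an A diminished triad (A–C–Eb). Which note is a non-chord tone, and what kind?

B4 is an escape tone.

The harmony at that moment is A diminished triad (A, C, Eb); B4 is not a chord tone.
It is approached by step down from C5 and left by leap up to Eb5.
Step in, leap out — an escape tone.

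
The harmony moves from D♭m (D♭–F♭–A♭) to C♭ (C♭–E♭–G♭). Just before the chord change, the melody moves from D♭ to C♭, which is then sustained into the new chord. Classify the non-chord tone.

The harmony at that moment is D♭ minor triad (D♭, F♭, A♭); C♭ is not a chord tone.
It is approached by step down from D♭ and then sustained as the same pitch into the next harmony.
Arriving early and becoming a chord tone when the harmony changes — an anticipation.

C♭ is an anticipation.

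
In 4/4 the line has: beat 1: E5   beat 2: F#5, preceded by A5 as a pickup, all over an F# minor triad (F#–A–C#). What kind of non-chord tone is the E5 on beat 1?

The harmony at that moment is F# minor triad (F#, A, C#); E5 is not a chord tone.
It is approached by leap down from A5 and left by step up to F#5.
Leap in, step out, metrically accented — an appoggiatura.

Appoggiatura.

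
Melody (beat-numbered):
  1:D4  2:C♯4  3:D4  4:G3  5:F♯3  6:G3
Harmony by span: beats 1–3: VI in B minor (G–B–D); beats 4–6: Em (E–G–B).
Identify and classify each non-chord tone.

C♯4 (beat 2) — neighbor tone; F♯3 (beat 5) — neighbor tone.

The harmony at that moment is G major triad (G, B, D); C♯4 is not a chord tone.
It is approached by step down from D4 and left by step up to D4.
Step away and step back to the same note — a neighbor tone (lower neighbor).
The harmony at that moment is E minor triad (E, G, B); F♯3 is not a chord tone.
It is approached by step down from G3 and left by step up to G3.
Step away and step back to the same note — a neighbor tone (lower neighbor).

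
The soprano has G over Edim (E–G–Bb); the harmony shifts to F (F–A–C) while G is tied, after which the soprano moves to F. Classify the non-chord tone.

G is a suspension.

The harmony at that moment is F major triad (F, A, C); G is not a chord tone.
It is held over (the same pitch as the preceding G) and left by step down to F.
Held over from the previous chord and resolving down by step — a suspension.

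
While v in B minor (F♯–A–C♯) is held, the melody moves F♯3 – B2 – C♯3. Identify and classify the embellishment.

The harmony at that moment is F♯ minor triad (F♯, A, C♯); B2 is not a chord tone.
It is approached by leap down from F♯3 and left by step up to C♯3.
Leap in, step out — an appoggiatura.

B2 is an appoggiatura.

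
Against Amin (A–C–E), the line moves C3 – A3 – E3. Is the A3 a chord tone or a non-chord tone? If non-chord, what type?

A minor triad contains A, C, E; A is the root, so it is a chord tone.

Chord tone (the root of A minor triad).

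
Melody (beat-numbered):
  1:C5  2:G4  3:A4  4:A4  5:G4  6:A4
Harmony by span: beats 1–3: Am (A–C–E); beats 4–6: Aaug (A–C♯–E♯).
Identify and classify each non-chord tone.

G4 (beat 2) — appoggiatura; G4 (beat 5) — neighbor tone.

The harmony at that moment is A minor triad (A, C, E); G4 is not a chord tone.
It is approached by leap down from C5 and left by step up to A4.
Leap in, step out — an appoggiatura.
The harmony at that moment is A augmented triad (A, C♯, E♯); G4 is not a chord tone.
It is approached by step down from A4 and left by step up to A4.
Step away and step back to the same note — a neighbor tone (lower neighbor).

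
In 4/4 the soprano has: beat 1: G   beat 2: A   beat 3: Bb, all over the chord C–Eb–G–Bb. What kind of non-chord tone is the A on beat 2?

The harmony at that moment is C minor seventh chord (C, Eb, G, Bb); A is not a chord tone.
It is approached by step up from G and left by step up to Bb.
Step in, step out in the same direction — a passing tone.

Passing tone.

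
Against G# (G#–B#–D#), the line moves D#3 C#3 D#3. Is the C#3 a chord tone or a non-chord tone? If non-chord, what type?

Non-chord tone — a neighbor tone.

The harmony at that moment is G# major triad (G#, B#, D#); C#3 is not a chord tone.
It is approached by step down from D#3 and left by step up to D#3.
Step away and step back to the same note — a neighbor tone (lower neighbor).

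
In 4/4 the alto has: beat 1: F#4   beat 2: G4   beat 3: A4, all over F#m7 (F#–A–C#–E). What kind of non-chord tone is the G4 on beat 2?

Passing tone.

The harmony at that moment is F# minor seventh chord (F#, A, C#, E); G4 is not a chord tone.
It is approached by step up from F#4 and left by step up to A4.
Step in, step out in the same direction — a passing tone.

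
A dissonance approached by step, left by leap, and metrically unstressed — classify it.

Escape tone.

Approach: by step. Departure: by leap. Metric position: weak.
Step in, leap out, from a weak position — an escape tone (échappée). (It is the mirror image of the appoggiatura, which leaps in and steps out on a strong beat.)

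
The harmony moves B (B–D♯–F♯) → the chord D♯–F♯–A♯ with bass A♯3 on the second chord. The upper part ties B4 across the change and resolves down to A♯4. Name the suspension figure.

9–8 suspension.

At the second chord the bass is A♯3. The suspended B4 lies a ninth above the bass; after resolving down by step to A♯4, the interval above the bass becomes an octave.
Suspension figures are named by those two intervals: 9–8.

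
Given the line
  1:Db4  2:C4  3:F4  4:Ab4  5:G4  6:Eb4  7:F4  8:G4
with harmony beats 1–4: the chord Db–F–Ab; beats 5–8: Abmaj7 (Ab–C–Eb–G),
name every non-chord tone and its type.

The harmony at that moment is Db major triad (Db, F, Ab); C4 is not a chord tone.
It is approached by step down from Db4 and left by leap up to F4.
Step in, leap out — an escape tone.
The harmony at that moment is Ab major seventh chord (Ab, C, Eb, G); F4 is not a chord tone.
It is approached by step up from Eb4 and left by step up to G4.
Step in, step out in the same direction — a passing tone.

C4 (beat 2) — escape tone; F4 (beat 7) — passing tone.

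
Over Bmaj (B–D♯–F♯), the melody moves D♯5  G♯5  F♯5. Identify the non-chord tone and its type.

G♯5 is an appoggiatura.

The harmony at that moment is B major triad (B, D♯, F♯); G♯5 is not a chord tone.
It is approached by leap up from D♯5 and left by step down to F♯5.
Leap in, step out — an appoggiatura.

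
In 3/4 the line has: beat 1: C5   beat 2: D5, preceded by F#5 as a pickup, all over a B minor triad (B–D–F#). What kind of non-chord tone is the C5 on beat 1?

The harmony at that moment is B minor triad (B, D, F#); C5 is not a chord tone.
It is approached by leap down from F#5 and left by step up to D5.
Leap in, step out, metrically accented — an appoggiatura.

Appoggiatura.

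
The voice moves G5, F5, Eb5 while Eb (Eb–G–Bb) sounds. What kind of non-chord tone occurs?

F5 is a passing tone.

The harmony at that moment is Eb major triad (Eb, G, Bb); F5 is not a chord tone.
It is approached by step down from G5 and left by step down to Eb5.
Step in, step out in the same direction — a passing tone.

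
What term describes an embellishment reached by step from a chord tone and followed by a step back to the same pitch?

Neighbor tone.

Approach: by step. Departure: by step in the opposite direction, back to the starting pitch.
Stepwise on both sides but reversing to return to the same chord tone — a neighbor tone. (Had it continued onward in the same direction it would be a passing tone instead.)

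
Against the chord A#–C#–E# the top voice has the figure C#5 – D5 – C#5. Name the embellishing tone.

The harmony at that moment is A# minor triad (A#, C#, E#); D5 is not a chord tone.
It is approached by step up from C#5 and left by step down to C#5.
Step away and step back to the same note — a neighbor tone (upper neighbor).

D5 is a neighbor tone.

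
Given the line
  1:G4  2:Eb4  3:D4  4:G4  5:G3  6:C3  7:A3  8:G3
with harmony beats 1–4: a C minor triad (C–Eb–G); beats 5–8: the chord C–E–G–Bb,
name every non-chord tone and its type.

D4 (beat 3) — escape tone; A3 (beat 7) — appoggiatura.

The harmony at that moment is C minor triad (C, Eb, G); D4 is not a chord tone.
It is approached by step down from Eb4 and left by leap up to G4.
Step in, leap out — an escape tone.
The harmony at that moment is C dominant seventh chord (C, E, G, Bb); A3 is not a chord tone.
It is approached by leap up from C3 and left by step down to G3.
Leap in, step out — an appoggiatura.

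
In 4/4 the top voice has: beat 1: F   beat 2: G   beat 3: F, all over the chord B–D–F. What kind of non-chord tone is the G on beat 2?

The harmony at that moment is B diminished triad (B, D, F); G is not a chord tone.
It is approached by step up from F and left by step down to F.
Step away and step back to the same note — a neighbor tone (upper neighbor).

Upper neighbor tone.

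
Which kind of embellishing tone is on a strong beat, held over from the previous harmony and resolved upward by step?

Approach: by preparation — the pitch is first a chord tone, then held (tied or repeated) while the harmony changes under it. Departure: up by step. Metric position: strong.
A prepared dissonance that resolves upward by step — a retardation. (The same figure resolving downward would be a suspension.)

Retardation.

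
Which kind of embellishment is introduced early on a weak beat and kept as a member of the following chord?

Anticipation.

Approach: ahead of the chord change (typically by step), so it is dissonant against the current harmony. Departure: none — the same pitch is restated or held and is a chord tone of the new harmony.
Dissonant first, consonant once the harmony catches up: the note simply arrives early — an anticipation. (The reverse timing, consonant first and dissonant after the change, would be a suspension or retardation.)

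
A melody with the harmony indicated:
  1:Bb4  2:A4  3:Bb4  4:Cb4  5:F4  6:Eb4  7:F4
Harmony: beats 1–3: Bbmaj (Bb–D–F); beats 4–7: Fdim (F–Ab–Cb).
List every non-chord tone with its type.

A4 (beat 2) — neighbor tone; Eb4 (beat 6) — neighbor tone.

The harmony at that moment is Bb major triad (Bb, D, F); A4 is not a chord tone.
It is approached by step down from Bb4 and left by step up to Bb4.
Step away and step back to the same note — a neighbor tone (lower neighbor).
The harmony at that moment is F diminished triad (F, Ab, Cb); Eb4 is not a chord tone.
It is approached by step down from F4 and left by step up to F4.
Step away and step back to the same note — a neighbor tone (lower neighbor).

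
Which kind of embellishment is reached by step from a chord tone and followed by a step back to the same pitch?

Neighbor tone.

Approach: by step. Departure: by step in the opposite direction, back to the starting pitch.
Stepwise on both sides but reversing to return to the same chord tone — a neighbor tone. (Had it continued onward in the same direction it would be a passing tone instead.)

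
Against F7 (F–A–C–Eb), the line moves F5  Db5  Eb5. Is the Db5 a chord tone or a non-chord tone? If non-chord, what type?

Non-chord tone — an appoggiatura.

The harmony at that moment is F dominant seventh chord (F, A, C, Eb); Db5 is not a chord tone.
It is approached by leap down from F5 and left by step up to Eb5.
Leap in, step out — an appoggiatura.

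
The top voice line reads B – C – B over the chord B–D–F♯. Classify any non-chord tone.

The harmony at that moment is B minor triad (B, D, F♯); C is not a chord tone.
It is approached by step up from B and left by step down to B.
Step away and step back to the same note — a neighbor tone (upper neighbor).

C is a neighbor tone.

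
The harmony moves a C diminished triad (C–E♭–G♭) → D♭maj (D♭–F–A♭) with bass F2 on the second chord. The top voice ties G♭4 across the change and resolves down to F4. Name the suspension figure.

At the second chord the bass is F2. The suspended G♭4 lies a ninth above the bass; after resolving down by step to F4, the interval above the bass becomes an octave.
Suspension figures are named by those two intervals: 9–8.

9–8 suspension.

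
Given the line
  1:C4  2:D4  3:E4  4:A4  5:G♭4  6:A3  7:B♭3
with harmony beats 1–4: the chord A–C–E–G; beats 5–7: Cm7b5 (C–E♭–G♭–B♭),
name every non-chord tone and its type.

The harmony at that moment is A minor seventh chord (A, C, E, G); D4 is not a chord tone.
It is approached by step up from C4 and left by step up to E4.
Step in, step out in the same direction — a passing tone.
The harmony at that moment is C half-diminished seventh chord (C, E♭, G♭, B♭); A3 is not a chord tone.
It is approached by leap down from G♭4 and left by step up to B♭3.
Leap in, step out — an appoggiatura.

D4 (beat 2) — passing tone; A3 (beat 6) — appoggiatura.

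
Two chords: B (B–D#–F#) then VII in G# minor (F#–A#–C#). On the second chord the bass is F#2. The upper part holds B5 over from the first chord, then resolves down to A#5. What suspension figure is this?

At the second chord the bass is F#2. The suspended B5 lies a fourth above the bass; after resolving down by step to A#5, the interval above the bass becomes a third.
Suspension figures are named by those two intervals: 4–3.

4–3 suspension.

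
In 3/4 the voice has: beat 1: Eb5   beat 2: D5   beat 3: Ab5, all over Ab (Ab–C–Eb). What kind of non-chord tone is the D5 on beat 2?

Escape tone.

The harmony at that moment is Ab major triad (Ab, C, Eb); D5 is not a chord tone.
It is approached by step down from Eb5 and left by leap up to Ab5.
Step in, leap out, on a weak beat — an escape tone.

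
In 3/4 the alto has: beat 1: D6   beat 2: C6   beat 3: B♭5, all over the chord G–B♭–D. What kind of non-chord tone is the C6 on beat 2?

Passing tone.

The harmony at that moment is G minor triad (G, B♭, D); C6 is not a chord tone.
It is approached by step down from D6 and left by step down to B♭5.
Step in, step out in the same direction — a passing tone.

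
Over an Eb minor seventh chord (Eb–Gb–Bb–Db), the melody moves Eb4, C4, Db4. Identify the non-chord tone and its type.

The harmony at that moment is Eb minor seventh chord (Eb, Gb, Bb, Db); C4 is not a chord tone.
It is approached by leap down from Eb4 and left by step up to Db4.
Leap in, step out — an appoggiatura.

C4 is an appoggiatura.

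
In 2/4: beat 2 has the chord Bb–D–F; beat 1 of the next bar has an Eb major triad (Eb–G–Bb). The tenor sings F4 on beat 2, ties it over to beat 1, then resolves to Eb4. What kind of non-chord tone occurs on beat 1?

The harmony at that moment is Eb major triad (Eb, G, Bb); F4 is not a chord tone.
It is held over (the same pitch as the preceding F4) and left by step down to Eb4.
Held over from the previous chord and resolving down by step — a suspension.

Suspension.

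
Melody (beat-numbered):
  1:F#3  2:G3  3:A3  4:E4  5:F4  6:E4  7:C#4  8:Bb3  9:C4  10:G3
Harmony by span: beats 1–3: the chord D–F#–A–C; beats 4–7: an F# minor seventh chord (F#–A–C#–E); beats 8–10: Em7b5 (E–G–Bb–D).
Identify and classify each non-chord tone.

G3 (beat 2) — passing tone; F4 (beat 5) — neighbor tone; C4 (beat 9) — escape tone.

The harmony at that moment is D dominant seventh chord (D, F#, A, C); G3 is not a chord tone.
It is approached by step up from F#3 and left by step up to A3.
Step in, step out in the same direction — a passing tone.
The harmony at that moment is F# minor seventh chord (F#, A, C#, E); F4 is not a chord tone.
It is approached by step up from E4 and left by step down to E4.
Step away and step back to the same note — a neighbor tone (upper neighbor).
The harmony at that moment is E half-diminished seventh chord (E, G, Bb, D); C4 is not a chord tone.
It is approached by step up from Bb3 and left by leap down to G3.
Step in, leap out — an escape tone.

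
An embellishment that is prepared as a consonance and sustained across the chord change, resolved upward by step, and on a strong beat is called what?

Retardation.

Approach: by preparation — the pitch is first a chord tone, then held (tied or repeated) while the harmony changes under it. Departure: up by step. Metric position: strong.
A prepared dissonance that resolves upward by step — a retardation. (The same figure resolving downward would be a suspension.)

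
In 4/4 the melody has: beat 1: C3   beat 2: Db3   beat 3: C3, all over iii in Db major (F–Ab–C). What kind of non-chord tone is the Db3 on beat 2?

Upper neighbor tone.

The harmony at that moment is F minor triad (F, Ab, C); Db3 is not a chord tone.
It is approached by step up from C3 and left by step down to C3.
Step away and step back to the same note — a neighbor tone (upper neighbor).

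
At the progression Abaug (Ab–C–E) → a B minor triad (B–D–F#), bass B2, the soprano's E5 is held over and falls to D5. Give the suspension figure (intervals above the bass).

4–3 suspension.

At the second chord the bass is B2. The suspended E5 lies a fourth above the bass; after resolving down by step to D5, the interval above the bass becomes a third.
Suspension figures are named by those two intervals: 4–3.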